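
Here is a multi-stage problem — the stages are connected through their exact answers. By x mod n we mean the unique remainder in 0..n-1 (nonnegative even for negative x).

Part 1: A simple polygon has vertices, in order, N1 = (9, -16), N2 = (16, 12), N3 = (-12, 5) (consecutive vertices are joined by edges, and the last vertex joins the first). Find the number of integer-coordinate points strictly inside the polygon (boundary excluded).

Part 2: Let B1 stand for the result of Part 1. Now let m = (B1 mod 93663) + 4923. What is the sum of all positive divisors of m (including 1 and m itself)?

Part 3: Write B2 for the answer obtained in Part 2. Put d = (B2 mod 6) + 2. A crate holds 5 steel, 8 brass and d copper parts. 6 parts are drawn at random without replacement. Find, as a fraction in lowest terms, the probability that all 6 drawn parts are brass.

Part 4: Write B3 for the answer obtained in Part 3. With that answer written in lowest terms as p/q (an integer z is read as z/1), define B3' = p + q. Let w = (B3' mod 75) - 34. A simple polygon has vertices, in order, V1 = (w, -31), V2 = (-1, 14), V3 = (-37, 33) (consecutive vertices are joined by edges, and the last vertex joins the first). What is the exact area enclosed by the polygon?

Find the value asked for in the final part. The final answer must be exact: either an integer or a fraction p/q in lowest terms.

1411/2

Part 1: cross terms: (9*12 - 16*-16)=364, (16*5 - -12*12)=224, (-12*-16 - 9*5)=147; twice the area = |735| = 735; area = 735/2; boundary points = 7 + 7 + 21 = 35; strictly interior points = area - boundary/2 + 1 = 351; answer 351
Part 2: B1 = 351; m = 5274; 5274 = 2 * 3^2 * 293; sigma = (1 + 2) * (1 + 3 + 9) * (1 + 293) = 3 * 13 * 294 = 11466; answer 11466
Part 3: B2 = 11466; d = 2; total draws C(15,6) = 5005; favorable C(8,6) = 28; P = 4/715; answer 4/715
Part 4: B3 = 4/715; threaded value p + q = 719; w = 10; cross terms: (10*14 - -1*-31)=109, (-1*33 - -37*14)=485, (-37*-31 - 10*33)=817; twice the area = |1411| = 1411; area = 1411/2; answer 1411/2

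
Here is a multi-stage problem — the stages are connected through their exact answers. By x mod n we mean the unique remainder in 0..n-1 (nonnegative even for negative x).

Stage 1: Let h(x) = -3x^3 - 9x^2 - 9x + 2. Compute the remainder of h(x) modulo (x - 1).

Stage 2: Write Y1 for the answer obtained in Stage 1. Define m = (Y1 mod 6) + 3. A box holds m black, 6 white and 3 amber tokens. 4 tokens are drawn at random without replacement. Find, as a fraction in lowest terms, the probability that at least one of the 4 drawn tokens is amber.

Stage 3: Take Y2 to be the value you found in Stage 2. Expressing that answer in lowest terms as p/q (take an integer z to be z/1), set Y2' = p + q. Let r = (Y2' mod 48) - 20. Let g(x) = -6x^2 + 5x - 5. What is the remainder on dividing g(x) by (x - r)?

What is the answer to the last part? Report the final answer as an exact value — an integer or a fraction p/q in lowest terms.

Stage 1: remainder = value at the root: -3*(1)^3 - 9*(1)^2 - 9*(1)^1 + 2 = (-3) + (-9) + (-9) + (2) = -19; answer -19
Stage 2: Y1 = -19; m = 8; total draws C(17,4) = 2380; complement C(14,4) = 1001; favorable 2380 - 1001 = 1379; P = 197/340; answer 197/340
Stage 3: Y2 = 197/340; threaded value p + q = 537; r = -11; remainder = value at the root: -6*(-11)^2 + 5*(-11)^1 - 5 = (-726) + (-55) + (-5) = -786; answer -786

-786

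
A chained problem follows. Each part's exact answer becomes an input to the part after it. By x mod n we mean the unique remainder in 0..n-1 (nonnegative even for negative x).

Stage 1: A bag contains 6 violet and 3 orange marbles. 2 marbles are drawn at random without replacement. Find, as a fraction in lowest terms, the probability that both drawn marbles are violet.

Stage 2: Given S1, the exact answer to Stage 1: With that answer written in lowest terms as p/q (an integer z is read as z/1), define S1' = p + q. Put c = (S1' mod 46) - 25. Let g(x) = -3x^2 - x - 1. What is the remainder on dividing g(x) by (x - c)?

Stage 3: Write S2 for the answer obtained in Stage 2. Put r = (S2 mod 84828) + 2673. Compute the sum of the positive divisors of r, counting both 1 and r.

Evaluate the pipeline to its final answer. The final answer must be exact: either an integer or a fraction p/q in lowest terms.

155232

Stage 1: total draws C(9,2) = 36; favorable C(6,2) = 15; P = 5/12; answer 5/12
Stage 2: S1 = 5/12; threaded value p + q = 17; c = -8; remainder = value at the root: -3*(-8)^2 - 1*(-8)^1 - 1 = (-192) + (8) + (-1) = -185; answer -185
Stage 3: S2 = -185; r = 87316; 87316 = 2^2 * 83 * 263; sigma = (1 + 2 + 4) * (1 + 83) * (1 + 263) = 7 * 84 * 264 = 155232; answer 155232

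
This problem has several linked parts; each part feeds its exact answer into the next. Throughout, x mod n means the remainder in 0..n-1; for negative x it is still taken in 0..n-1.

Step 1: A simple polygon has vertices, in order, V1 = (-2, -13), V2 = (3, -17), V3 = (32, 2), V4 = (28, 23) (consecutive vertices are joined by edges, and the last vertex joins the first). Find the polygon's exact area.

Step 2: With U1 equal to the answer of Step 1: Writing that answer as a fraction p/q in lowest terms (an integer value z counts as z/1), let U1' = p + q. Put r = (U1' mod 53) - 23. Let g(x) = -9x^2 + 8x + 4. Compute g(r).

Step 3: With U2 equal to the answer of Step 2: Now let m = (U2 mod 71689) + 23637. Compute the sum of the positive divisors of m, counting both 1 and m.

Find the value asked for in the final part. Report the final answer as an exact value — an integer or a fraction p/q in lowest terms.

183456

Step 1: cross terms: (-2*-17 - 3*-13)=73, (3*2 - 32*-17)=550, (32*23 - 28*2)=680, (28*-13 - -2*23)=-318; twice the area = |985| = 985; area = 985/2; answer 985/2
Step 2: U1 = 985/2; threaded value p + q = 987; r = 10; -9*(10)^2 + 8*(10)^1 + 4 = (-900) + (80) + (4) = -816; answer -816
Step 3: U2 = -816; m = 94510; 94510 = 2 * 5 * 13 * 727; sigma = (1 + 2) * (1 + 5) * (1 + 13) * (1 + 727) = 3 * 6 * 14 * 728 = 183456; answer 183456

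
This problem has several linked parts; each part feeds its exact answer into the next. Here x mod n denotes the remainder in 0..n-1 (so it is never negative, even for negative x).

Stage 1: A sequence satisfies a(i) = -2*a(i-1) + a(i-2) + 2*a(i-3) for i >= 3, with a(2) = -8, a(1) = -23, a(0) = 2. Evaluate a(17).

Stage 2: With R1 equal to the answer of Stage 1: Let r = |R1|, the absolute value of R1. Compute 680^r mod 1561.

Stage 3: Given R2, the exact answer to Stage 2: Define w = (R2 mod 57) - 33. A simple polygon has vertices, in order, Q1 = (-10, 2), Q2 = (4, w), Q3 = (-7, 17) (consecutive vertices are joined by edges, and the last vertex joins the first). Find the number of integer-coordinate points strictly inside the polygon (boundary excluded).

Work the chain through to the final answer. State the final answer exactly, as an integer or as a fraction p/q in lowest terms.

Stage 1: a(3) = -2*(-8) + 1*(-23) + 2*(2) = -3; iterating: a(3)=-3, a(4)=-48, a(5)=77, a(6)=-208, a(7)=397, a(8)=-848, a(9)=1677, a(10)=-3408, a(11)=6797, a(12)=-13648, a(13)=27277, a(14)=-54608, a(15)=109197, a(16)=-218448, a(17)=436877; answer 436877
Stage 2: R1 = 436877; r = 436877; squarings mod 1561: 680^1=680, 680^2=344, 680^4=1261, 680^8=1023, 680^16=659, 680^32=323, 680^64=1303, 680^128=1002, 680^256=281, 680^512=911, 680^1024=1030, 680^2048=981, 680^4096=785, 680^8192=1191, 680^16384=1093, 680^32768=484, 680^65536=106, 680^131072=309, 680^262144=260; 680^436877 = 680^1 * 680^4 * 680^8 * 680^128 * 680^512 * 680^2048 * 680^8192 * 680^32768 * 680^131072 * 680^262144 = 806 (mod 1561); answer 806
Stage 3: R2 = 806; w = -25; cross terms: (-10*-25 - 4*2)=242, (4*17 - -7*-25)=-107, (-7*2 - -10*17)=156; twice the area = |291| = 291; area = 291/2; boundary points = 1 + 1 + 3 = 5; strictly interior points = area - boundary/2 + 1 = 144; answer 144

144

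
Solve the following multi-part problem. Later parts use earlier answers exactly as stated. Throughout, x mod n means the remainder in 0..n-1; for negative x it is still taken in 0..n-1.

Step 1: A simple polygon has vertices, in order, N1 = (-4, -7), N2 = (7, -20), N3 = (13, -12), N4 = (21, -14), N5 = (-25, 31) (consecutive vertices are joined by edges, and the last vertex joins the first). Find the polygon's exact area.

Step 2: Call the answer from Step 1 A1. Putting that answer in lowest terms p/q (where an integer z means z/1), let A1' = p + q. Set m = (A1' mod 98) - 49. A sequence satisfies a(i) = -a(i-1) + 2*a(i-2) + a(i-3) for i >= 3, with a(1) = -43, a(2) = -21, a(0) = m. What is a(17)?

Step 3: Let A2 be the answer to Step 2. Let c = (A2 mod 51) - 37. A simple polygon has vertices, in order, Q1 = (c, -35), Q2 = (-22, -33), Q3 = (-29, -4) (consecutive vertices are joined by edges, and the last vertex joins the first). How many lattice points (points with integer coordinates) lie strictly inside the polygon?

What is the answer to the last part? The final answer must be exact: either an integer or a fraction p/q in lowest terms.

384

Step 1: cross terms: (-4*-20 - 7*-7)=129, (7*-12 - 13*-20)=176, (13*-14 - 21*-12)=70, (21*31 - -25*-14)=301, (-25*-7 - -4*31)=299; twice the area = |975| = 975; area = 975/2; answer 975/2
Step 2: A1 = 975/2; threaded value p + q = 977; m = 46; a(3) = -1*(-21) + 2*(-43) + 1*(46) = -19; iterating: a(3)=-19, a(4)=-66, a(5)=7, a(6)=-158, a(7)=106, a(8)=-415, a(9)=469, a(10)=-1193, a(11)=1716, a(12)=-3633, a(13)=5872, a(14)=-11422, a(15)=19533, a(16)=-36505, a(17)=64149; answer 64149
Step 3: A2 = 64149; c = 5; cross terms: (5*-33 - -22*-35)=-935, (-22*-4 - -29*-33)=-869, (-29*-35 - 5*-4)=1035; twice the area = |-769| = 769; area = 769/2; boundary points = 1 + 1 + 1 = 3; strictly interior points = area - boundary/2 + 1 = 384; answer 384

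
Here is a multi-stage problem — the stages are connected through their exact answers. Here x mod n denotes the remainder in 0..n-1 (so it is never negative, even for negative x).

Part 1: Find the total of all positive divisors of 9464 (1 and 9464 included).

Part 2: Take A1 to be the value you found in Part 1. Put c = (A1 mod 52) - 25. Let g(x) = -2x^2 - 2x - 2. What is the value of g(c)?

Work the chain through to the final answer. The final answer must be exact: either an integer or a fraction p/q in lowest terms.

Part 1: 9464 = 2^3 * 7 * 13^2; sigma = (1 + 2 + 4 + 8) * (1 + 7) * (1 + 13 + 169) = 15 * 8 * 183 = 21960; answer 21960
Part 2: A1 = 21960; c = -9; -2*(-9)^2 - 2*(-9)^1 - 2 = (-162) + (18) + (-2) = -146; answer -146

-146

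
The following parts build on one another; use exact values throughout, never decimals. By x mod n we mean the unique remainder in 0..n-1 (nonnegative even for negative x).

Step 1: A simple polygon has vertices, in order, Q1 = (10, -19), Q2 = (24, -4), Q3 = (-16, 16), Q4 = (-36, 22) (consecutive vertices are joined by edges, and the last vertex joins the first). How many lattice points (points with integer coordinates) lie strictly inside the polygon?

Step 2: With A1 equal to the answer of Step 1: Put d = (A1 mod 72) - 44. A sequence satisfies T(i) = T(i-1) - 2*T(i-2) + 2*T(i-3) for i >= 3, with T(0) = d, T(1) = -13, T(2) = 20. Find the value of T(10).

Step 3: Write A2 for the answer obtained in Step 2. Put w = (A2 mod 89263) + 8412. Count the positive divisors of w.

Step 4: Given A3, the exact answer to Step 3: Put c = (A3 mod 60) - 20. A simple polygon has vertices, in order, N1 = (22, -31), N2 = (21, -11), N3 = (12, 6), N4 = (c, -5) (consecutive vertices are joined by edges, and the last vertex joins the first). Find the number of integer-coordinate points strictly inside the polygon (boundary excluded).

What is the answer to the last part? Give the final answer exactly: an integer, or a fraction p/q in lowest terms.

653

Step 1: cross terms: (10*-4 - 24*-19)=416, (24*16 - -16*-4)=320, (-16*22 - -36*16)=224, (-36*-19 - 10*22)=464; twice the area = |1424| = 1424; area = 712; boundary points = 1 + 20 + 2 + 1 = 24; strictly interior points = area - boundary/2 + 1 = 701; answer 701
Step 2: A1 = 701; d = 9; T(3) = 1*(20) - 2*(-13) + 2*(9) = 64; iterating: T(3)=64, T(4)=-2, T(5)=-90, T(6)=42, T(7)=218, T(8)=-46, T(9)=-398, T(10)=130; answer 130
Step 3: A2 = 130; w = 8542; 8542 = 2 * 4271; number of divisors = (1+1) * (1+1) = 4; answer 4
Step 4: A3 = 4; c = -16; cross terms: (22*-11 - 21*-31)=409, (21*6 - 12*-11)=258, (12*-5 - -16*6)=36, (-16*-31 - 22*-5)=606; twice the area = |1309| = 1309; area = 1309/2; boundary points = 1 + 1 + 1 + 2 = 5; strictly interior points = area - boundary/2 + 1 = 653; answer 653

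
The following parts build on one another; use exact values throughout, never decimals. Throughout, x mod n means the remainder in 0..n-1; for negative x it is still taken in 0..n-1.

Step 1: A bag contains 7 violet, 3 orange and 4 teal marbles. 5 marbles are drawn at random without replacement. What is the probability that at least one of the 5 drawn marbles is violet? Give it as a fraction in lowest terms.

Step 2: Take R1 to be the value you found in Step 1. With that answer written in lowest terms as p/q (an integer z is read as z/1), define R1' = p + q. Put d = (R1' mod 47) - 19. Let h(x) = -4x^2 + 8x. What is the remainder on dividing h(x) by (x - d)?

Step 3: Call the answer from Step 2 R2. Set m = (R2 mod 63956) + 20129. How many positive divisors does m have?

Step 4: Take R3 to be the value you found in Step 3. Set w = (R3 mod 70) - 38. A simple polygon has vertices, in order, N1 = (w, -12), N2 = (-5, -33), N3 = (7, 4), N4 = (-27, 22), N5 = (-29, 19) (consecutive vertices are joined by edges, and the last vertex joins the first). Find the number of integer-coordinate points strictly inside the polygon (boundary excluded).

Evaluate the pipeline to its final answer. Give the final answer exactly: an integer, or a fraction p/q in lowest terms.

Step 1: total draws C(14,5) = 2002; complement C(7,5) = 21; favorable 2002 - 21 = 1981; P = 283/286; answer 283/286
Step 2: R1 = 283/286; threaded value p + q = 569; d = -14; remainder = value at the root: -4*(-14)^2 + 8*(-14)^1 = (-784) + (-112) = -896; answer -896
Step 3: R2 = -896; m = 83189; 83189 = 41 * 2029; number of divisors = (1+1) * (1+1) = 4; answer 4
Step 4: R3 = 4; w = -34; cross terms: (-34*-33 - -5*-12)=1062, (-5*4 - 7*-33)=211, (7*22 - -27*4)=262, (-27*19 - -29*22)=125, (-29*-12 - -34*19)=994; twice the area = |2654| = 2654; area = 1327; boundary points = 1 + 1 + 2 + 1 + 1 = 6; strictly interior points = area - boundary/2 + 1 = 1325; answer 1325

1325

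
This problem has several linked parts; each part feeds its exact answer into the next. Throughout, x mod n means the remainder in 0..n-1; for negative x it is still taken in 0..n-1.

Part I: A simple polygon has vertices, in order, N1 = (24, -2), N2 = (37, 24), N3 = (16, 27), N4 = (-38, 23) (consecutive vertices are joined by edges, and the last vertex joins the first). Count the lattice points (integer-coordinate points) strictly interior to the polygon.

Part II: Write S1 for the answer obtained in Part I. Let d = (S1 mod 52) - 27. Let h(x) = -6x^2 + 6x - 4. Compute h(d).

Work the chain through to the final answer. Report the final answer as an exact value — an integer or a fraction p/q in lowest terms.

-1444

Part I: cross terms: (24*24 - 37*-2)=650, (37*27 - 16*24)=615, (16*23 - -38*27)=1394, (-38*-2 - 24*23)=-476; twice the area = |2183| = 2183; area = 2183/2; boundary points = 13 + 3 + 2 + 1 = 19; strictly interior points = area - boundary/2 + 1 = 1083; answer 1083
Part II: S1 = 1083; d = 16; -6*(16)^2 + 6*(16)^1 - 4 = (-1536) + (96) + (-4) = -1444; answer -1444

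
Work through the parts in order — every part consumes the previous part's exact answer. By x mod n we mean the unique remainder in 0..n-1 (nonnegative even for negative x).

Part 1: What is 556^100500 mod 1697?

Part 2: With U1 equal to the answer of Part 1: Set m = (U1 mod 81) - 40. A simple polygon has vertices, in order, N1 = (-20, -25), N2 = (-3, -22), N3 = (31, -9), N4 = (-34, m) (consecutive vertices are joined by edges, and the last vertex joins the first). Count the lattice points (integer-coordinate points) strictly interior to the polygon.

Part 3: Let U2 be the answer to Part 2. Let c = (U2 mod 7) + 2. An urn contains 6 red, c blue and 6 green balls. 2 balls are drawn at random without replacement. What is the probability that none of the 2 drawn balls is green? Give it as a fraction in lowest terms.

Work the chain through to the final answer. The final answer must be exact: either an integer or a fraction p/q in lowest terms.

Part 1: squarings mod 1697: 556^1=556, 556^2=282, 556^4=1462, 556^8=921, 556^16=1438, 556^32=898, 556^64=329, 556^128=1330, 556^256=626, 556^512=1566, 556^1024=191, 556^2048=844, 556^4096=1293, 556^8192=304, 556^16384=778, 556^32768=1152, 556^65536=50; 556^100500 = 556^4 * 556^16 * 556^128 * 556^2048 * 556^32768 * 556^65536 = 916 (mod 1697); answer 916
Part 2: U1 = 916; m = -15; cross terms: (-20*-22 - -3*-25)=365, (-3*-9 - 31*-22)=709, (31*-15 - -34*-9)=-771, (-34*-25 - -20*-15)=550; twice the area = |853| = 853; area = 853/2; boundary points = 1 + 1 + 1 + 2 = 5; strictly interior points = area - boundary/2 + 1 = 425; answer 425
Part 3: U2 = 425; c = 7; total draws C(19,2) = 171; favorable C(13,2) = 78; P = 26/57; answer 26/57

26/57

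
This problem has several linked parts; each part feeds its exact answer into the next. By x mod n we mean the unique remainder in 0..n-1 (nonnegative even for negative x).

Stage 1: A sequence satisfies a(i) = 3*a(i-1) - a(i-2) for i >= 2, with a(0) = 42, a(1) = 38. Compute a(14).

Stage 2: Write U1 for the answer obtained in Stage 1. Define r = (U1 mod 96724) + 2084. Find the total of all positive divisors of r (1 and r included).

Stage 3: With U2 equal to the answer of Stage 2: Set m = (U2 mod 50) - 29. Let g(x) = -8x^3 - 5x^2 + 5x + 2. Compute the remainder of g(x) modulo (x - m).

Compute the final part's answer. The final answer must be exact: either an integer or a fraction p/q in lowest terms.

Stage 1: a(2) = 3*(38) - 1*(42) = 72; iterating: a(2)=72, a(3)=178, a(4)=462, a(5)=1208, a(6)=3162, a(7)=8278, a(8)=21672, a(9)=56738, a(10)=148542, a(11)=388888, a(12)=1018122, a(13)=2665478, a(14)=6978312; answer 6978312
Stage 2: U1 = 6978312; r = 16268; 16268 = 2^2 * 7^2 * 83; sigma = (1 + 2 + 4) * (1 + 7 + 49) * (1 + 83) = 7 * 57 * 84 = 33516; answer 33516
Stage 3: U2 = 33516; m = -13; remainder = value at the root: -8*(-13)^3 - 5*(-13)^2 + 5*(-13)^1 + 2 = (17576) + (-845) + (-65) + (2) = 16668; answer 16668

16668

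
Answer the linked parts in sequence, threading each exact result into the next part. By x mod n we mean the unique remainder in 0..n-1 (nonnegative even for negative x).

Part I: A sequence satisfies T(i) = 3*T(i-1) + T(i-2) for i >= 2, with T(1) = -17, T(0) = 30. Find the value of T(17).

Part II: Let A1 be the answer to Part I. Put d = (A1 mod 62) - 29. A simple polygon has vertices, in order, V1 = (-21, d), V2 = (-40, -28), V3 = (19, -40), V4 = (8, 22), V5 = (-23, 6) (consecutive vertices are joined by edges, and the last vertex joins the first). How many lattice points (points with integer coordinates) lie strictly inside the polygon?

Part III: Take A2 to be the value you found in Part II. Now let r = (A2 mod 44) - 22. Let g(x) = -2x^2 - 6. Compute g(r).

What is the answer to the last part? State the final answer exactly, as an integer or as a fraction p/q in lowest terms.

-806

Part I: T(2) = 3*(-17) + 1*(30) = -21; iterating: T(2)=-21, T(3)=-80, T(4)=-261, T(5)=-863, T(6)=-2850, T(7)=-9413, T(8)=-31089, T(9)=-102680, T(10)=-339129, T(11)=-1120067, T(12)=-3699330, T(13)=-12218057, T(14)=-40353501, T(15)=-133278560, T(16)=-440189181, T(17)=-1453846103; answer -1453846103
Part II: A1 = -1453846103; d = -10; cross terms: (-21*-28 - -40*-10)=188, (-40*-40 - 19*-28)=2132, (19*22 - 8*-40)=738, (8*6 - -23*22)=554, (-23*-10 - -21*6)=356; twice the area = |3968| = 3968; area = 1984; boundary points = 1 + 1 + 1 + 1 + 2 = 6; strictly interior points = area - boundary/2 + 1 = 1982; answer 1982
Part III: A2 = 1982; r = -20; -2*(-20)^2 - 6 = (-800) + (-6) = -806; answer -806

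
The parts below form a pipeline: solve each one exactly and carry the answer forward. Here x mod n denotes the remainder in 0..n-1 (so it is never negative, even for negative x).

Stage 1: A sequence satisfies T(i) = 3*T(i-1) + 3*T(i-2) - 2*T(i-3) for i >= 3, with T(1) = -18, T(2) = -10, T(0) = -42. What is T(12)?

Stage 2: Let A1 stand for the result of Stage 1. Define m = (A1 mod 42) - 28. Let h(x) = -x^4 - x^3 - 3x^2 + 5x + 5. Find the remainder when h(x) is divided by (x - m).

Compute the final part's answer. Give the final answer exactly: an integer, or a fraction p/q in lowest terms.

Stage 1: T(3) = 3*(-10) + 3*(-18) - 2*(-42) = 0; iterating: T(3)=0, T(4)=6, T(5)=38, T(6)=132, T(7)=498, T(8)=1814, T(9)=6672, T(10)=24462, T(11)=89774, T(12)=329364; answer 329364
Stage 2: A1 = 329364; m = -28; remainder = value at the root: -1*(-28)^4 - 1*(-28)^3 - 3*(-28)^2 + 5*(-28)^1 + 5 = (-614656) + (21952) + (-2352) + (-140) + (5) = -595191; answer -595191

-595191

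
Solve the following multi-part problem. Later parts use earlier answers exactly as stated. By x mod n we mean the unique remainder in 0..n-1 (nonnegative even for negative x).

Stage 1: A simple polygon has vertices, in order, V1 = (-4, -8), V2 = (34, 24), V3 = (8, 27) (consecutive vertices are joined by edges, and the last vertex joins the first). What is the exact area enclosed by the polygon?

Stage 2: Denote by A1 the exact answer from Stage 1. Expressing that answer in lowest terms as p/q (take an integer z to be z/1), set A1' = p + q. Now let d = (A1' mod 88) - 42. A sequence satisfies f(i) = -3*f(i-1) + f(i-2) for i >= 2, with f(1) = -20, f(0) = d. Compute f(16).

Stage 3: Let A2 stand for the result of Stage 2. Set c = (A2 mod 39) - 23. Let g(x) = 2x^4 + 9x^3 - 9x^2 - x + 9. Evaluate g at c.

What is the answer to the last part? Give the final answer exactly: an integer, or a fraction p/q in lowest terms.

195690

Stage 1: cross terms: (-4*24 - 34*-8)=176, (34*27 - 8*24)=726, (8*-8 - -4*27)=44; twice the area = |946| = 946; area = 473; answer 473
Stage 2: A1 = 473; threaded value p + q = 474; d = -8; f(2) = -3*(-20) + 1*(-8) = 52; iterating: f(2)=52, f(3)=-176, f(4)=580, f(5)=-1916, f(6)=6328, f(7)=-20900, f(8)=69028, f(9)=-227984, f(10)=752980, f(11)=-2486924, f(12)=8213752, f(13)=-27128180, f(14)=89598292, f(15)=-295923056, f(16)=977367460; answer 977367460
Stage 3: A2 = 977367460; c = -19; 2*(-19)^4 + 9*(-19)^3 - 9*(-19)^2 - 1*(-19)^1 + 9 = (260642) + (-61731) + (-3249) + (19) + (9) = 195690; answer 195690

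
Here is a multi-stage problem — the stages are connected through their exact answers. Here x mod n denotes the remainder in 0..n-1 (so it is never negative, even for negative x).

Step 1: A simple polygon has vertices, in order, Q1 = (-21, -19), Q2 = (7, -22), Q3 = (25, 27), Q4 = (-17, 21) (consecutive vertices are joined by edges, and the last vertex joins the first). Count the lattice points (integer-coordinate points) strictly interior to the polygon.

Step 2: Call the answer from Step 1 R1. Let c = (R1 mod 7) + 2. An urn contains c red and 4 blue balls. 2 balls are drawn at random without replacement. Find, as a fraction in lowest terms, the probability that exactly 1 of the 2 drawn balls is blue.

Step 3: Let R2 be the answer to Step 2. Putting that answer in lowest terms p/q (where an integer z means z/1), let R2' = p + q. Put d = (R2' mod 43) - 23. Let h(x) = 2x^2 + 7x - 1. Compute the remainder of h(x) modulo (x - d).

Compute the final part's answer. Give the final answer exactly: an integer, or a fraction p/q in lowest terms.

98

Step 1: cross terms: (-21*-22 - 7*-19)=595, (7*27 - 25*-22)=739, (25*21 - -17*27)=984, (-17*-19 - -21*21)=764; twice the area = |3082| = 3082; area = 1541; boundary points = 1 + 1 + 6 + 4 = 12; strictly interior points = area - boundary/2 + 1 = 1536; answer 1536
Step 2: R1 = 1536; c = 5; total draws C(9,2) = 36; favorable C(4,1)*C(5,1) = 20; P = 5/9; answer 5/9
Step 3: R2 = 5/9; threaded value p + q = 14; d = -9; remainder = value at the root: 2*(-9)^2 + 7*(-9)^1 - 1 = (162) + (-63) + (-1) = 98; answer 98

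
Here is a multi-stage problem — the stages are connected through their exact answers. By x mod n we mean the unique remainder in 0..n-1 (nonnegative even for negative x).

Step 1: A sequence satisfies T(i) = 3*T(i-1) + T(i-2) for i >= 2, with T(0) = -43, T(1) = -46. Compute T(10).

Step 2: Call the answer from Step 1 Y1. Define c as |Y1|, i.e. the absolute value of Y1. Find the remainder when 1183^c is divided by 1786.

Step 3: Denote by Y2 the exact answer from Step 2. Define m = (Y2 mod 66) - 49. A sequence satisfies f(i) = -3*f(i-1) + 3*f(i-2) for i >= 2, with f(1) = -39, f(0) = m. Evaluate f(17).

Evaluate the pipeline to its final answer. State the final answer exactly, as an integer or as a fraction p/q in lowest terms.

-61179350139

Step 1: T(2) = 3*(-46) + 1*(-43) = -181; iterating: T(2)=-181, T(3)=-589, T(4)=-1948, T(5)=-6433, T(6)=-21247, T(7)=-70174, T(8)=-231769, T(9)=-765481, T(10)=-2528212; answer -2528212
Step 2: Y1 = -2528212; c = 2528212; squarings mod 1786: 1183^1=1183, 1183^2=1051, 1183^4=853, 1183^8=707, 1183^16=1555, 1183^32=1567, 1183^64=1525, 1183^128=253, 1183^256=1499, 1183^512=213, 1183^1024=719, 1183^2048=807, 1183^4096=1145, 1183^8192=101, 1183^16384=1271, 1183^32768=897, 1183^65536=909, 1183^131072=1149, 1183^262144=347, 1183^524288=747, 1183^1048576=777, 1183^2097152=61; 1183^2528212 = 1183^4 * 1183^16 * 1183^64 * 1183^128 * 1183^256 * 1183^512 * 1183^4096 * 1183^32768 * 1183^131072 * 1183^262144 * 1183^2097152 = 777 (mod 1786); answer 777
Step 3: Y2 = 777; m = 2; f(2) = -3*(-39) + 3*(2) = 123; iterating: f(2)=123, f(3)=-486, f(4)=1827, f(5)=-6939, f(6)=26298, f(7)=-99711, f(8)=378027, f(9)=-1433214, f(10)=5433723, f(11)=-20600811, f(12)=78103602, f(13)=-296113239, f(14)=1122650523, f(15)=-4256291286, f(16)=16136825427, f(17)=-61179350139; answer -61179350139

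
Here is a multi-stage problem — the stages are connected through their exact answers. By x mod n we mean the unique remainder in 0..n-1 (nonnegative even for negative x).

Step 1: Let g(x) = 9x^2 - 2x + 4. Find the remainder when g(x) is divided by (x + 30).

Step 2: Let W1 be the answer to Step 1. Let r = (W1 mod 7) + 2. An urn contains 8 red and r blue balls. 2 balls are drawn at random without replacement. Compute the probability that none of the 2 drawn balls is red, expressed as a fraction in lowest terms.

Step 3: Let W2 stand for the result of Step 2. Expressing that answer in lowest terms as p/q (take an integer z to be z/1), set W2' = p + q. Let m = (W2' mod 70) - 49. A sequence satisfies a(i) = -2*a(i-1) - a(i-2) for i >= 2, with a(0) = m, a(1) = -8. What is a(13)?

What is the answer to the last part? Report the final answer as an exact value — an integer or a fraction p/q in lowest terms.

-548

Step 1: remainder = value at the root: 9*(-30)^2 - 2*(-30)^1 + 4 = (8100) + (60) + (4) = 8164; answer 8164
Step 2: W1 = 8164; r = 4; total draws C(12,2) = 66; favorable C(4,2) = 6; P = 1/11; answer 1/11
Step 3: W2 = 1/11; threaded value p + q = 12; m = -37; a(2) = -2*(-8) - 1*(-37) = 53; iterating: a(2)=53, a(3)=-98, a(4)=143, a(5)=-188, a(6)=233, a(7)=-278, a(8)=323, a(9)=-368, a(10)=413, a(11)=-458, a(12)=503, a(13)=-548; answer -548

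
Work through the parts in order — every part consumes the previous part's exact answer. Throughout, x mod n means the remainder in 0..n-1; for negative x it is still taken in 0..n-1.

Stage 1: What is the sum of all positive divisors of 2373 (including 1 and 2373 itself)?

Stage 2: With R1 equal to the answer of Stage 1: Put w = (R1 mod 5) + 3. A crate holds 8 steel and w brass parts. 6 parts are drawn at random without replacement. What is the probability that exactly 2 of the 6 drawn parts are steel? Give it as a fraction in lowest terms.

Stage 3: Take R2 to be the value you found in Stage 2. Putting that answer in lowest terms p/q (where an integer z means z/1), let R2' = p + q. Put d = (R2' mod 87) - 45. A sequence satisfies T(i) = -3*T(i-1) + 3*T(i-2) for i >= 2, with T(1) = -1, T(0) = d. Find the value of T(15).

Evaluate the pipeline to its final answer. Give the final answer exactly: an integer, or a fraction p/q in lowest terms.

Stage 1: 2373 = 3 * 7 * 113; sigma = (1 + 3) * (1 + 7) * (1 + 113) = 4 * 8 * 114 = 3648; answer 3648
Stage 2: R1 = 3648; w = 6; total draws C(14,6) = 3003; favorable C(8,2)*C(6,4) = 420; P = 20/143; answer 20/143
Stage 3: R2 = 20/143; threaded value p + q = 163; d = 31; T(2) = -3*(-1) + 3*(31) = 96; iterating: T(2)=96, T(3)=-291, T(4)=1161, T(5)=-4356, T(6)=16551, T(7)=-62721, T(8)=237816, T(9)=-901611, T(10)=3418281, T(11)=-12959676, T(12)=49133871, T(13)=-186280641, T(14)=706243536, T(15)=-2677572531; answer -2677572531

-2677572531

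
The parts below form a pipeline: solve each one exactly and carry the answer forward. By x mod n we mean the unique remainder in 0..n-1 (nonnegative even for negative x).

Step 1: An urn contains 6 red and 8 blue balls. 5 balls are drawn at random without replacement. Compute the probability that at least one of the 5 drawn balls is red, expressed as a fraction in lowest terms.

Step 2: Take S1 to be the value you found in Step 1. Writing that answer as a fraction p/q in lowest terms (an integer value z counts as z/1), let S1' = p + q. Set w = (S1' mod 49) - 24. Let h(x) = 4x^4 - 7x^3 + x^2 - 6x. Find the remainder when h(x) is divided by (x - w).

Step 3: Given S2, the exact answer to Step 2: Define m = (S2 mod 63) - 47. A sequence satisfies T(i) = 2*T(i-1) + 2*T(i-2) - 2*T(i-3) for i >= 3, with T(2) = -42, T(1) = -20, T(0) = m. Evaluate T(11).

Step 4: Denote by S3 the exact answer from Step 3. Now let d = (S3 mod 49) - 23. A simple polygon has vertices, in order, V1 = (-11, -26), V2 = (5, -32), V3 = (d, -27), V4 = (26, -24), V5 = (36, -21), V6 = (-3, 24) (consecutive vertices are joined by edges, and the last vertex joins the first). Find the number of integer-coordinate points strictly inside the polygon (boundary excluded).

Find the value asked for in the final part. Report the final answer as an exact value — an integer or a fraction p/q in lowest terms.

Step 1: total draws C(14,5) = 2002; complement C(8,5) = 56; favorable 2002 - 56 = 1946; P = 139/143; answer 139/143
Step 2: S1 = 139/143; threaded value p + q = 282; w = 13; remainder = value at the root: 4*(13)^4 - 7*(13)^3 + 1*(13)^2 - 6*(13)^1 = (114244) + (-15379) + (169) + (-78) = 98956; answer 98956
Step 3: S2 = 98956; m = -1; T(3) = 2*(-42) + 2*(-20) - 2*(-1) = -122; iterating: T(3)=-122, T(4)=-288, T(5)=-736, T(6)=-1804, T(7)=-4504, T(8)=-11144, T(9)=-27688, T(10)=-68656, T(11)=-170400; answer -170400
Step 4: S3 = -170400; d = -1; cross terms: (-11*-32 - 5*-26)=482, (5*-27 - -1*-32)=-167, (-1*-24 - 26*-27)=726, (26*-21 - 36*-24)=318, (36*24 - -3*-21)=801, (-3*-26 - -11*24)=342; twice the area = |2502| = 2502; area = 1251; boundary points = 2 + 1 + 3 + 1 + 3 + 2 = 12; strictly interior points = area - boundary/2 + 1 = 1246; answer 1246

1246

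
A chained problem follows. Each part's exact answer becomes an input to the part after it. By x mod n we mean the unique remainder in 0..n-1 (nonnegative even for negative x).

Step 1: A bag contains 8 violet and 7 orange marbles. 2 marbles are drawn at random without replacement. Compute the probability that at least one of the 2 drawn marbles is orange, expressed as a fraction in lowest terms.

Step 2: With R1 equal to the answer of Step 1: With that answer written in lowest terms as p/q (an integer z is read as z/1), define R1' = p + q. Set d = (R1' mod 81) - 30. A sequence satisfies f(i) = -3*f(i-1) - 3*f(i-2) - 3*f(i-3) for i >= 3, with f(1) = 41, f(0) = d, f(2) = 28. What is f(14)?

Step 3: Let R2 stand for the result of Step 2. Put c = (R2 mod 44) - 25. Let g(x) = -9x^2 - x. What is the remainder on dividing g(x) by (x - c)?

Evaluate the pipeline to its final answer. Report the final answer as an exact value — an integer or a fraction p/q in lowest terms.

Step 1: total draws C(15,2) = 105; complement C(8,2) = 28; favorable 105 - 28 = 77; P = 11/15; answer 11/15
Step 2: R1 = 11/15; threaded value p + q = 26; d = -4; f(3) = -3*(28) - 3*(41) - 3*(-4) = -195; iterating: f(3)=-195, f(4)=378, f(5)=-633, f(6)=1350, f(7)=-3285, f(8)=7704, f(9)=-17307, f(10)=38664, f(11)=-87183, f(12)=197478, f(13)=-446877, f(14)=1009746; answer 1009746
Step 3: R2 = 1009746; c = 9; remainder = value at the root: -9*(9)^2 - 1*(9)^1 = (-729) + (-9) = -738; answer -738

-738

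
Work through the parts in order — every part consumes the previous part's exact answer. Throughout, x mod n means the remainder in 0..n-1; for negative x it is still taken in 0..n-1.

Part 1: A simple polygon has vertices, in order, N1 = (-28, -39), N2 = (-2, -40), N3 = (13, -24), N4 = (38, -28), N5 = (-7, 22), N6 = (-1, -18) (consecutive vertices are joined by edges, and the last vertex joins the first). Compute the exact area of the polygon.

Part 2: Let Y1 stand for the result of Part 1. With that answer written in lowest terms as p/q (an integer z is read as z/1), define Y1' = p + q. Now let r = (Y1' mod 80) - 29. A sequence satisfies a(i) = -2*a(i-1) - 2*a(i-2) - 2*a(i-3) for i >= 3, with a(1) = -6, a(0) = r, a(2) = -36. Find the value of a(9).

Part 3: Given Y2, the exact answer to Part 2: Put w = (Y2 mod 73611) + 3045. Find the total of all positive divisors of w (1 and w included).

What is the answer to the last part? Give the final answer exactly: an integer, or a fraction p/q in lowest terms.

6534

Part 1: cross terms: (-28*-40 - -2*-39)=1042, (-2*-24 - 13*-40)=568, (13*-28 - 38*-24)=548, (38*22 - -7*-28)=640, (-7*-18 - -1*22)=148, (-1*-39 - -28*-18)=-465; twice the area = |2481| = 2481; area = 2481/2; answer 2481/2
Part 2: Y1 = 2481/2; threaded value p + q = 2483; r = -26; a(3) = -2*(-36) - 2*(-6) - 2*(-26) = 136; iterating: a(3)=136, a(4)=-188, a(5)=176, a(6)=-248, a(7)=520, a(8)=-896, a(9)=1248; answer 1248
Part 3: Y2 = 1248; w = 4293; 4293 = 3^4 * 53; sigma = (1 + 3 + 9 + 27 + 81) * (1 + 53) = 121 * 54 = 6534; answer 6534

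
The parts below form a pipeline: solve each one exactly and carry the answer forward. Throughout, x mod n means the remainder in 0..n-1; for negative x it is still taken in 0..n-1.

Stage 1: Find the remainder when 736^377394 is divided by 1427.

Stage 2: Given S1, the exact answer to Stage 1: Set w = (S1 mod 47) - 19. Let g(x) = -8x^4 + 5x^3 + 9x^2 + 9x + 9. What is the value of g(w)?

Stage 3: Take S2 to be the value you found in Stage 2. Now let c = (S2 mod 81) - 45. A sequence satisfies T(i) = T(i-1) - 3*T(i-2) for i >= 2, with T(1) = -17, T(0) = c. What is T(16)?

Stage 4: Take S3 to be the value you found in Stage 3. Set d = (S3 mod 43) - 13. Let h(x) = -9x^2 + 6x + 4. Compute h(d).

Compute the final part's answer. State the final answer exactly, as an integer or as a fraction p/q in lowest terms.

-2204

Stage 1: squarings mod 1427: 736^1=736, 736^2=863, 736^4=1302, 736^8=1355, 736^16=903, 736^32=592, 736^64=849, 736^128=166, 736^256=443, 736^512=750, 736^1024=262, 736^2048=148, 736^4096=499, 736^8192=703, 736^16384=467, 736^32768=1185, 736^65536=57, 736^131072=395, 736^262144=482; 736^377394 = 736^2 * 736^16 * 736^32 * 736^512 * 736^16384 * 736^32768 * 736^65536 * 736^262144 = 1354 (mod 1427); answer 1354
Stage 2: S1 = 1354; w = 19; -8*(19)^4 + 5*(19)^3 + 9*(19)^2 + 9*(19)^1 + 9 = (-1042568) + (34295) + (3249) + (171) + (9) = -1004844; answer -1004844
Stage 3: S2 = -1004844; c = -3; T(2) = 1*(-17) - 3*(-3) = -8; iterating: T(2)=-8, T(3)=43, T(4)=67, T(5)=-62, T(6)=-263, T(7)=-77, T(8)=712, T(9)=943, T(10)=-1193, T(11)=-4022, T(12)=-443, T(13)=11623, T(14)=12952, T(15)=-21917, T(16)=-60773; answer -60773
Stage 4: S3 = -60773; d = 16; -9*(16)^2 + 6*(16)^1 + 4 = (-2304) + (96) + (4) = -2204; answer -2204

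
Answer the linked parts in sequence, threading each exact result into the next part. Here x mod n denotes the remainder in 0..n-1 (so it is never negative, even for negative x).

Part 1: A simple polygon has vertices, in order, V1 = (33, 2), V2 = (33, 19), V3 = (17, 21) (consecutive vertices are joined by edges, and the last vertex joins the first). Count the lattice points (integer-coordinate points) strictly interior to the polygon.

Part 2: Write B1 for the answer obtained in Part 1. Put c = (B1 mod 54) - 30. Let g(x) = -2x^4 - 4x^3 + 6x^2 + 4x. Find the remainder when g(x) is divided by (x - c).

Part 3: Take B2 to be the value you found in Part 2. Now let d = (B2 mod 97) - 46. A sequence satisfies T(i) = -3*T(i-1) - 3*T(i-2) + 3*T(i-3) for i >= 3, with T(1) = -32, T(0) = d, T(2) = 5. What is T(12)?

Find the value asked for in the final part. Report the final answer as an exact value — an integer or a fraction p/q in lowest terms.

67068

Part 1: cross terms: (33*19 - 33*2)=561, (33*21 - 17*19)=370, (17*2 - 33*21)=-659; twice the area = |272| = 272; area = 136; boundary points = 17 + 2 + 1 = 20; strictly interior points = area - boundary/2 + 1 = 127; answer 127
Part 2: B1 = 127; c = -11; remainder = value at the root: -2*(-11)^4 - 4*(-11)^3 + 6*(-11)^2 + 4*(-11)^1 = (-29282) + (5324) + (726) + (-44) = -23276; answer -23276
Part 3: B2 = -23276; d = -42; T(3) = -3*(5) - 3*(-32) + 3*(-42) = -45; iterating: T(3)=-45, T(4)=24, T(5)=78, T(6)=-441, T(7)=1161, T(8)=-1926, T(9)=972, T(10)=6345, T(11)=-27729, T(12)=67068; answer 67068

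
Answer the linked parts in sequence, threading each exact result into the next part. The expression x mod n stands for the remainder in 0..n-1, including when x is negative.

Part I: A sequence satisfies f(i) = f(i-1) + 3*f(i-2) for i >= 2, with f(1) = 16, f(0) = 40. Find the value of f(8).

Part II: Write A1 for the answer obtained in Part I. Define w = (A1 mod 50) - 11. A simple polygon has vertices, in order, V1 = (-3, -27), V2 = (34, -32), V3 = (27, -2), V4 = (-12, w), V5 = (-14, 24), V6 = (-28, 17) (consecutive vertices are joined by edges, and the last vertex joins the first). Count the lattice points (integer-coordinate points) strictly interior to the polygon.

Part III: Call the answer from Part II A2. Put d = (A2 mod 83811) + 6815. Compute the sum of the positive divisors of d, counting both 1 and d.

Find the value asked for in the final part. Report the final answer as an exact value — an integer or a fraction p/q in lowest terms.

11856

Part I: f(2) = 1*(16) + 3*(40) = 136; iterating: f(2)=136, f(3)=184, f(4)=592, f(5)=1144, f(6)=2920, f(7)=6352, f(8)=15112; answer 15112
Part II: A1 = 15112; w = 1; cross terms: (-3*-32 - 34*-27)=1014, (34*-2 - 27*-32)=796, (27*1 - -12*-2)=3, (-12*24 - -14*1)=-274, (-14*17 - -28*24)=434, (-28*-27 - -3*17)=807; twice the area = |2780| = 2780; area = 1390; boundary points = 1 + 1 + 3 + 1 + 7 + 1 = 14; strictly interior points = area - boundary/2 + 1 = 1384; answer 1384
Part III: A2 = 1384; d = 8199; 8199 = 3^2 * 911; sigma = (1 + 3 + 9) * (1 + 911) = 13 * 912 = 11856; answer 11856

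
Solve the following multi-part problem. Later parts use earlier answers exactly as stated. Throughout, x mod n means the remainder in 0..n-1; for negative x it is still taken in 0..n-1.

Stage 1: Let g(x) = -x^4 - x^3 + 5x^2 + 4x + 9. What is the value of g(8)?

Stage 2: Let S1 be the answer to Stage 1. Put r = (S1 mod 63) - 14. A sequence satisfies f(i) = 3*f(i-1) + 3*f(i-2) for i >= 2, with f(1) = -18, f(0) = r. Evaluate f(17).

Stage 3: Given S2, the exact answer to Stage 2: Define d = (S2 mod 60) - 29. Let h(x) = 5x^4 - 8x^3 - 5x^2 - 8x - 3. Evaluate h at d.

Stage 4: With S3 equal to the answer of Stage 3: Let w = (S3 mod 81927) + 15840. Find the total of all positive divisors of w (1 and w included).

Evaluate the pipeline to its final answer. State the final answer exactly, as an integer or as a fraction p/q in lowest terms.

17220

Stage 1: -1*(8)^4 - 1*(8)^3 + 5*(8)^2 + 4*(8)^1 + 9 = (-4096) + (-512) + (320) + (32) + (9) = -4247; answer -4247
Stage 2: S1 = -4247; r = 23; f(2) = 3*(-18) + 3*(23) = 15; iterating: f(2)=15, f(3)=-9, f(4)=18, f(5)=27, f(6)=135, f(7)=486, f(8)=1863, f(9)=7047, f(10)=26730, f(11)=101331, f(12)=384183, f(13)=1456542, f(14)=5522175, f(15)=20936151, f(16)=79374978, f(17)=300933387; answer 300933387
Stage 3: S2 = 300933387; d = -2; 5*(-2)^4 - 8*(-2)^3 - 5*(-2)^2 - 8*(-2)^1 - 3 = (80) + (64) + (-20) + (16) + (-3) = 137; answer 137
Stage 4: S3 = 137; w = 15977; 15977 = 13 * 1229; sigma = (1 + 13) * (1 + 1229) = 14 * 1230 = 17220; answer 17220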